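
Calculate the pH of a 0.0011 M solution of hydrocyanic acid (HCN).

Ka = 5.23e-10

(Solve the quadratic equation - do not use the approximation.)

x² + Ka×x - Ka×C = 0. Using quadratic formula: [H⁺] = 7.5822e-07

pH = 6.12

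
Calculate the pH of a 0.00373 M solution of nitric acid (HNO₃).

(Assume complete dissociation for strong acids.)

[H⁺] = 0.00373 M for strong acid. pH = -log[H⁺] = -log(0.00373)

pH = 2.43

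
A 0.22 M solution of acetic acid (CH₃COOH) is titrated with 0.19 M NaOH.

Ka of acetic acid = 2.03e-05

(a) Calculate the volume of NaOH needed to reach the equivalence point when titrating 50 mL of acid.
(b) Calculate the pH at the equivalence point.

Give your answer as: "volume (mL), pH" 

moles acid = 0.22 × 50/1000 = 0.011 mol; V_base = moles/0.19 × 1000 = 57.9 mL. At equivalence only the conjugate base is present: [A⁻] = 0.011/0.108 = 1.0195e-01 M. Kb = Kw/Ka = 4.93e-10; [OH⁻] = √(Kb × [A⁻]) = 7.0868e-06; pOH = 5.15; pH = 14 - pOH = 8.85.

V = 57.9 mL, pH = 8.85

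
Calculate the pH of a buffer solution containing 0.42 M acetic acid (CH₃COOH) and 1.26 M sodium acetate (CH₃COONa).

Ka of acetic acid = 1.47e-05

pKa = -log(1.47e-05) = 4.83. pH = pKa + log([A⁻]/[HA]) = 4.83 + log(1.26/0.42)

pH = 5.31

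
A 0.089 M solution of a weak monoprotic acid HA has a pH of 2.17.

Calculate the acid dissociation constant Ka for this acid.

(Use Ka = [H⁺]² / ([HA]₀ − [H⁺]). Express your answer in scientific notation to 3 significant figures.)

[H⁺] = 10^(−pH) = 10^(−2.17) = 6.761e-03 M. For HA ⇌ H⁺ + A⁻, Ka = [H⁺][A⁻]/[HA] = [H⁺]² / ([HA]₀ − [H⁺]) = (6.761e-03)² / (0.089 − 6.761e-03) = 5.56e-04.

K_a = 5.56e-04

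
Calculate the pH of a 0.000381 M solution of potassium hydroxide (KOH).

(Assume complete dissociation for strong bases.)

[OH⁻] = 0.000381 M for strong base. pOH = -log[OH⁻] = 3.42, pH = 14 - pOH

pH = 10.58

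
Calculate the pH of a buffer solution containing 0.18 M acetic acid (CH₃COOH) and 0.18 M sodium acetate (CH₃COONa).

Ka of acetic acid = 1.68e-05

pKa = -log(1.68e-05) = 4.77. pH = pKa + log([A⁻]/[HA]) = 4.77 + log(0.18/0.18)

pH = 4.77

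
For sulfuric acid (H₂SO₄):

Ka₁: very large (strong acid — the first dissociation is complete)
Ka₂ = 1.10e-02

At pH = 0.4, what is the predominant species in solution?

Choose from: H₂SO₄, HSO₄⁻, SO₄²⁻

The first dissociation is complete, so H₂SO₄ itself is never the predominant species in water; pKa₂ = -log(1.10e-02) = 1.96. For a polyprotic acid the predominant species crosses at each pKa: below pKa_n the protonated form dominates, above it the deprotonated form does. At pH = 0.4, the predominant species is HSO₄⁻.

HSO₄⁻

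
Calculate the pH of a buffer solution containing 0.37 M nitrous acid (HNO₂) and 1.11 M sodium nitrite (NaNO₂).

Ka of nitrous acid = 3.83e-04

pKa = -log(3.83e-04) = 3.42. pH = pKa + log([A⁻]/[HA]) = 3.42 + log(1.11/0.37)

pH = 3.89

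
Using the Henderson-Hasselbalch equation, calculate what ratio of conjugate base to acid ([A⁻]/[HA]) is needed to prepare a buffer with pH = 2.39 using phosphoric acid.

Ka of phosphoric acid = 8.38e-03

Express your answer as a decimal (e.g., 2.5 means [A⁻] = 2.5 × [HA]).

pKa = -log(8.38e-03) = 2.0768. pH = pKa + log([A⁻]/[HA]), so log([A⁻]/[HA]) = pH − pKa = 2.39 − 2.0768 = 0.3132. [A⁻]/[HA] = 10^(0.3132) = 2.06

[A⁻]/[HA] = 2.06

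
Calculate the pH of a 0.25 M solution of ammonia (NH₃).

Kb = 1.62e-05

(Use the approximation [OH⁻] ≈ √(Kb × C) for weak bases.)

[OH⁻] = √(Kb × C) = √(1.62e-05 × 0.25) = 2.0125e-03. pOH = 2.70, pH = 14 - pOH

pH = 11.30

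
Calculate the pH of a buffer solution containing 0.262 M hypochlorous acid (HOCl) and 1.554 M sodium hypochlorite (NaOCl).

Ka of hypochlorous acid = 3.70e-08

pKa = -log(3.70e-08) = 7.43. pH = pKa + log([A⁻]/[HA]) = 7.43 + log(1.554/0.262)

pH = 8.20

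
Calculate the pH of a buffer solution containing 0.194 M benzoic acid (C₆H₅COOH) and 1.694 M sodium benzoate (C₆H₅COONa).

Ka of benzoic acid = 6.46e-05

pKa = -log(6.46e-05) = 4.19. pH = pKa + log([A⁻]/[HA]) = 4.19 + log(1.694/0.194)

pH = 5.13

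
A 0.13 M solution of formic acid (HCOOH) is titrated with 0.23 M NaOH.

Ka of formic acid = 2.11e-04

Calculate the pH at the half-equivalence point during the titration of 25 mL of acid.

At half-equivalence [HA] = [A⁻], so Henderson-Hasselbalch gives pH = pKa = -log(2.11e-04) = 3.68.

pH = pKa = 3.68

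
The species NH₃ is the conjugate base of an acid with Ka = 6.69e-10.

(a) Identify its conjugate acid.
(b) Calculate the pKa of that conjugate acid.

(a) The conjugate acid is formed by adding one H⁺ to NH₃, giving NH₄⁺. (b) pKa = -log(Ka) = -log(6.69e-10) = 9.17.

Conjugate acid: NH₄⁺; pK_a = 9.17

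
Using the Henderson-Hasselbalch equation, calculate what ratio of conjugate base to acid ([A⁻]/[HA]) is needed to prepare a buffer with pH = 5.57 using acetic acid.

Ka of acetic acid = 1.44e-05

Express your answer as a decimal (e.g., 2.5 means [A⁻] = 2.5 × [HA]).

pKa = -log(1.44e-05) = 4.8416. pH = pKa + log([A⁻]/[HA]), so log([A⁻]/[HA]) = pH − pKa = 5.57 − 4.8416 = 0.7284. [A⁻]/[HA] = 10^(0.7284) = 5.35

[A⁻]/[HA] = 5.35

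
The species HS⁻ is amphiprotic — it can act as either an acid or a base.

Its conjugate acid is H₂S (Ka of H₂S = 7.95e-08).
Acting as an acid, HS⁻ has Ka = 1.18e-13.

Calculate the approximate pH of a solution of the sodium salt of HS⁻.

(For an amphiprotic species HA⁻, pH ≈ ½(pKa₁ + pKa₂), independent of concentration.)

pKa₁ = -log(7.95e-08) = 7.10; pKa₂ = -log(1.18e-13) = 12.93. For an amphiprotic species, pH ≈ ½(pKa₁ + pKa₂) = ½(7.10 + 12.93) = 10.01.

pH = 10.01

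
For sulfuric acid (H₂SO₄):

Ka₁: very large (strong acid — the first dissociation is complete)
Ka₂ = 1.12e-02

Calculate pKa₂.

pKa₂ = -log(Ka₂) = -log(1.12e-02) = 1.95.

pK_{a2} = 1.95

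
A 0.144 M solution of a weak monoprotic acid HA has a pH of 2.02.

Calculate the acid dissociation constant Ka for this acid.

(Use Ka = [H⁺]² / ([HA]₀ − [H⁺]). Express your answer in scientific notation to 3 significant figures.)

[H⁺] = 10^(−pH) = 10^(−2.02) = 9.550e-03 M. For HA ⇌ H⁺ + A⁻, Ka = [H⁺][A⁻]/[HA] = [H⁺]² / ([HA]₀ − [H⁺]) = (9.550e-03)² / (0.144 − 9.550e-03) = 6.78e-04.

K_a = 6.78e-04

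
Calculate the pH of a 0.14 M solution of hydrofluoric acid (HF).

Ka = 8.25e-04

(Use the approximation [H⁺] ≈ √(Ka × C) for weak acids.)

[H⁺] = √(Ka × C) = √(8.25e-04 × 0.14) = 1.0747e-02. pH = -log(1.0747e-02)

pH = 1.97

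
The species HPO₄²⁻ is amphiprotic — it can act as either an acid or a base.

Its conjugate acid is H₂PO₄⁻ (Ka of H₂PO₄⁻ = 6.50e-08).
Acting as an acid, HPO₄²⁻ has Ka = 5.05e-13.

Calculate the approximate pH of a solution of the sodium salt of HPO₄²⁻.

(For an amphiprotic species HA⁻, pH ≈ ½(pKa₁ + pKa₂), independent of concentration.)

pKa₁ = -log(6.50e-08) = 7.19; pKa₂ = -log(5.05e-13) = 12.30. For an amphiprotic species, pH ≈ ½(pKa₁ + pKa₂) = ½(7.19 + 12.30) = 9.74.

pH = 9.74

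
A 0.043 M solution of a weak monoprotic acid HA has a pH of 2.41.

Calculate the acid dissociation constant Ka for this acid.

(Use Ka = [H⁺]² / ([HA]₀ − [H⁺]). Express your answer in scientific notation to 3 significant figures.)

[H⁺] = 10^(−pH) = 10^(−2.41) = 3.890e-03 M. For HA ⇌ H⁺ + A⁻, Ka = [H⁺][A⁻]/[HA] = [H⁺]² / ([HA]₀ − [H⁺]) = (3.890e-03)² / (0.043 − 3.890e-03) = 3.87e-04.

K_a = 3.87e-04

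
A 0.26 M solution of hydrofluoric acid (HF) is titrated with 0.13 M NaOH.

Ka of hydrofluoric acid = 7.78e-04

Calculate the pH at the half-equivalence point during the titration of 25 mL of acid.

At half-equivalence [HA] = [A⁻], so Henderson-Hasselbalch gives pH = pKa = -log(7.78e-04) = 3.11.

pH = pKa = 3.11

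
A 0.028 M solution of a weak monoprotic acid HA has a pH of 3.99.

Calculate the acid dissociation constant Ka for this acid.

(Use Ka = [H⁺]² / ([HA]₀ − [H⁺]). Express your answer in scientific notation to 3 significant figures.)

[H⁺] = 10^(−pH) = 10^(−3.99) = 1.023e-04 M. For HA ⇌ H⁺ + A⁻, Ka = [H⁺][A⁻]/[HA] = [H⁺]² / ([HA]₀ − [H⁺]) = (1.023e-04)² / (0.028 − 1.023e-04) = 3.75e-07.

K_a = 3.75e-07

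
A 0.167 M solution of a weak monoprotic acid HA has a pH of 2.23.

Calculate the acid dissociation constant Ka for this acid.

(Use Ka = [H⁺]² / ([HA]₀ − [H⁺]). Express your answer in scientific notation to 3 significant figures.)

[H⁺] = 10^(−pH) = 10^(−2.23) = 5.888e-03 M. For HA ⇌ H⁺ + A⁻, Ka = [H⁺][A⁻]/[HA] = [H⁺]² / ([HA]₀ − [H⁺]) = (5.888e-03)² / (0.167 − 5.888e-03) = 2.15e-04.

K_a = 2.15e-04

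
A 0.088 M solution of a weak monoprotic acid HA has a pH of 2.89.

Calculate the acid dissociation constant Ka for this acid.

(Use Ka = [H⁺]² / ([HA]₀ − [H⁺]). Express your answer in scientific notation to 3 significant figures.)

[H⁺] = 10^(−pH) = 10^(−2.89) = 1.288e-03 M. For HA ⇌ H⁺ + A⁻, Ka = [H⁺][A⁻]/[HA] = [H⁺]² / ([HA]₀ − [H⁺]) = (1.288e-03)² / (0.088 − 1.288e-03) = 1.91e-05.

K_a = 1.91e-05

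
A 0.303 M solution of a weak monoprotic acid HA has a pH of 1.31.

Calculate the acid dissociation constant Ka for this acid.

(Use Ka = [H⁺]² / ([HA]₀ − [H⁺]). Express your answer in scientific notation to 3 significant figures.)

[H⁺] = 10^(−pH) = 10^(−1.31) = 4.898e-02 M. For HA ⇌ H⁺ + A⁻, Ka = [H⁺][A⁻]/[HA] = [H⁺]² / ([HA]₀ − [H⁺]) = (4.898e-02)² / (0.303 − 4.898e-02) = 9.44e-03.

K_a = 9.44e-03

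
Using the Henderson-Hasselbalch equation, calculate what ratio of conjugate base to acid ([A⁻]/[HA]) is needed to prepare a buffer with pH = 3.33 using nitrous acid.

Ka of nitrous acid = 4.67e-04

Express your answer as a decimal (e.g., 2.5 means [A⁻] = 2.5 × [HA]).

pKa = -log(4.67e-04) = 3.3307. pH = pKa + log([A⁻]/[HA]), so log([A⁻]/[HA]) = pH − pKa = 3.33 − 3.3307 = -0.0007. [A⁻]/[HA] = 10^(-0.0007) = 0.998

[A⁻]/[HA] = 0.998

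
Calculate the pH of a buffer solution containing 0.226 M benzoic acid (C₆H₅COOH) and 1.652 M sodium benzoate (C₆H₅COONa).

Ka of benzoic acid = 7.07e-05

pKa = -log(7.07e-05) = 4.15. pH = pKa + log([A⁻]/[HA]) = 4.15 + log(1.652/0.226)

pH = 5.01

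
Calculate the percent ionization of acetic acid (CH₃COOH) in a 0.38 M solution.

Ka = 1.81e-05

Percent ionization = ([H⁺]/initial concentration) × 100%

Using Ka equilibrium: x² + Ka×x - Ka×C = 0. Solving: [H⁺] = 2.6136e-03. Percent = (2.6136e-03/0.38) × 100

Percent ionization = 0.688%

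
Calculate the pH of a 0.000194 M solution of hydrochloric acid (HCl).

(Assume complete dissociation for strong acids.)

[H⁺] = 0.000194 M for strong acid. pH = -log[H⁺] = -log(0.000194)

pH = 3.71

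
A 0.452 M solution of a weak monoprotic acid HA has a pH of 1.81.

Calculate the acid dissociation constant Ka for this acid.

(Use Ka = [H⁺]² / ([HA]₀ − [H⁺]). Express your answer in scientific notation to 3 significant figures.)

[H⁺] = 10^(−pH) = 10^(−1.81) = 1.549e-02 M. For HA ⇌ H⁺ + A⁻, Ka = [H⁺][A⁻]/[HA] = [H⁺]² / ([HA]₀ − [H⁺]) = (1.549e-02)² / (0.452 − 1.549e-02) = 5.50e-04.

K_a = 5.50e-04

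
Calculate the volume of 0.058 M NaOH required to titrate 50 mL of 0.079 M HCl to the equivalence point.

At equivalence: moles acid = moles base. moles HCl = 0.079 × 50/1000 = 0.00395 mol. V_base = moles / 0.058 × 1000 = 68.1 mL.

V_{base} = 68.1 mL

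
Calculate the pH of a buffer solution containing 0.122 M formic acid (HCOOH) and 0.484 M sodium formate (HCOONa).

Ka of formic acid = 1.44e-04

pKa = -log(1.44e-04) = 3.84. pH = pKa + log([A⁻]/[HA]) = 3.84 + log(0.484/0.122)

pH = 4.44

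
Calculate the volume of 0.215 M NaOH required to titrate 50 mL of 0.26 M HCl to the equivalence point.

At equivalence: moles acid = moles base. moles HCl = 0.26 × 50/1000 = 0.013 mol. V_base = moles / 0.215 × 1000 = 60.5 mL.

V_{base} = 60.5 mL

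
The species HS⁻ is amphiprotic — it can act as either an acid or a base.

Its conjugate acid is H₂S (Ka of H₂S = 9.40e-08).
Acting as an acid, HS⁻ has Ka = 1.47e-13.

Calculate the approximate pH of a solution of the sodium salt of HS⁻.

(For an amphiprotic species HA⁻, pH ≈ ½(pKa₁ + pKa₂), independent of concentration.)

pKa₁ = -log(9.40e-08) = 7.03; pKa₂ = -log(1.47e-13) = 12.83. For an amphiprotic species, pH ≈ ½(pKa₁ + pKa₂) = ½(7.03 + 12.83) = 9.93.

pH = 9.93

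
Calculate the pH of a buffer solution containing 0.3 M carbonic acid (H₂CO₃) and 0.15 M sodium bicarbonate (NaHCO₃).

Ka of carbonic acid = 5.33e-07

pKa = -log(5.33e-07) = 6.27. pH = pKa + log([A⁻]/[HA]) = 6.27 + log(0.15/0.3)

pH = 5.97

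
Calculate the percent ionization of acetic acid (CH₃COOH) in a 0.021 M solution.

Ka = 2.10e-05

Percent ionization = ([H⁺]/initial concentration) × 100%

Using Ka equilibrium: x² + Ka×x - Ka×C = 0. Solving: [H⁺] = 6.5366e-04. Percent = (6.5366e-04/0.021) × 100

Percent ionization = 3.11%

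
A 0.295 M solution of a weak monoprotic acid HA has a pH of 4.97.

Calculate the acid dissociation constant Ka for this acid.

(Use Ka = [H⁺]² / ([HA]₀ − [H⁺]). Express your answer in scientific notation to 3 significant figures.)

[H⁺] = 10^(−pH) = 10^(−4.97) = 1.072e-05 M. For HA ⇌ H⁺ + A⁻, Ka = [H⁺][A⁻]/[HA] = [H⁺]² / ([HA]₀ − [H⁺]) = (1.072e-05)² / (0.295 − 1.072e-05) = 3.89e-10.

K_a = 3.89e-10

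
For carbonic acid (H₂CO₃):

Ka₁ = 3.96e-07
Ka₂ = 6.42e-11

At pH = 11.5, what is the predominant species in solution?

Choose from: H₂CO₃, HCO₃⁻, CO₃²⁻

pKa₁ = 6.40, pKa₂ = 10.19. For a polyprotic acid the predominant species crosses at each pKa: below pKa_n the protonated form dominates, above it the deprotonated form does. At pH = 11.5, the predominant species is CO₃²⁻.

CO₃²⁻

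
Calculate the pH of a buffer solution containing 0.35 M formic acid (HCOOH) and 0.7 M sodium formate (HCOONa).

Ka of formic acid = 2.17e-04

pKa = -log(2.17e-04) = 3.66. pH = pKa + log([A⁻]/[HA]) = 3.66 + log(0.7/0.35)

pH = 3.96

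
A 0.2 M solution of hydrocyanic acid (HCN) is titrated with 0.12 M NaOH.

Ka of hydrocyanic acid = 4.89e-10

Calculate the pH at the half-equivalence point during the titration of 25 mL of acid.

At half-equivalence [HA] = [A⁻], so Henderson-Hasselbalch gives pH = pKa = -log(4.89e-10) = 9.31.

pH = pKa = 9.31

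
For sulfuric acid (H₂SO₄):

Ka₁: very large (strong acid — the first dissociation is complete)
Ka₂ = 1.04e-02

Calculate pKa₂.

pKa₂ = -log(Ka₂) = -log(1.04e-02) = 1.98.

pK_{a2} = 1.98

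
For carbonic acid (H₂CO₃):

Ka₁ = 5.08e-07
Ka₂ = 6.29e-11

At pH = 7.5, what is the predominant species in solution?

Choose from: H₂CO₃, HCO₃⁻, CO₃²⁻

pKa₁ = 6.29, pKa₂ = 10.20. For a polyprotic acid the predominant species crosses at each pKa: below pKa_n the protonated form dominates, above it the deprotonated form does. At pH = 7.5, the predominant species is HCO₃⁻.

HCO₃⁻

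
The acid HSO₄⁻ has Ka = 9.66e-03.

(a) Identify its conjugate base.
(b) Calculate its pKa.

(a) The conjugate base is formed by removing one H⁺ from HSO₄⁻, giving SO₄²⁻. (b) pKa = -log(Ka) = -log(9.66e-03) = 2.02.

Conjugate base: SO₄²⁻; pK_a = 2.02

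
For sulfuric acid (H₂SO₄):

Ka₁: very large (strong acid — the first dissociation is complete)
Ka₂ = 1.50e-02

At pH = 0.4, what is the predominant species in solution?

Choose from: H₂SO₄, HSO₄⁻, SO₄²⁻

The first dissociation is complete, so H₂SO₄ itself is never the predominant species in water; pKa₂ = -log(1.50e-02) = 1.82. For a polyprotic acid the predominant species crosses at each pKa: below pKa_n the protonated form dominates, above it the deprotonated form does. At pH = 0.4, the predominant species is HSO₄⁻.

HSO₄⁻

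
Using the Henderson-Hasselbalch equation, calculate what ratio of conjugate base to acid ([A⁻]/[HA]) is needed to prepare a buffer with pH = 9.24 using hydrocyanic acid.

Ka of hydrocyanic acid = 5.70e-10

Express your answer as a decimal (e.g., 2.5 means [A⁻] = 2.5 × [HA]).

pKa = -log(5.70e-10) = 9.2441. pH = pKa + log([A⁻]/[HA]), so log([A⁻]/[HA]) = pH − pKa = 9.24 − 9.2441 = -0.0041. [A⁻]/[HA] = 10^(-0.0041) = 0.991

[A⁻]/[HA] = 0.991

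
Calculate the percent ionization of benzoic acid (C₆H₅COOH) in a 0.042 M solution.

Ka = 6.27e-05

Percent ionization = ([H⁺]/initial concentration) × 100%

Using Ka equilibrium: x² + Ka×x - Ka×C = 0. Solving: [H⁺] = 1.5917e-03. Percent = (1.5917e-03/0.042) × 100

Percent ionization = 3.79%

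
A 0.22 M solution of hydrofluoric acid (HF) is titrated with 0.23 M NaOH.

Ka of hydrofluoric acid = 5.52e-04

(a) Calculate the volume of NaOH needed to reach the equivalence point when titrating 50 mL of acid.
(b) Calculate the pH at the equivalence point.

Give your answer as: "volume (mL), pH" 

moles acid = 0.22 × 50/1000 = 0.011 mol; V_base = moles/0.23 × 1000 = 47.8 mL. At equivalence only the conjugate base is present: [A⁻] = 0.011/0.098 = 1.1244e-01 M. Kb = Kw/Ka = 1.81e-11; [OH⁻] = √(Kb × [A⁻]) = 1.4272e-06; pOH = 5.85; pH = 14 - pOH = 8.15.

V = 47.8 mL, pH = 8.15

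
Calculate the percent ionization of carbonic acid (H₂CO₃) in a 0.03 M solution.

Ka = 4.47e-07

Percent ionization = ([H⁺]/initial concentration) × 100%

Using Ka equilibrium: x² + Ka×x - Ka×C = 0. Solving: [H⁺] = 1.1558e-04. Percent = (1.1558e-04/0.03) × 100

Percent ionization = 0.385%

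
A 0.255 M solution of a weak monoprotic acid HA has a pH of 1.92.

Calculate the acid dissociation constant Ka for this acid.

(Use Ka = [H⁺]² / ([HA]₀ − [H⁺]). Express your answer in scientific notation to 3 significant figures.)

[H⁺] = 10^(−pH) = 10^(−1.92) = 1.202e-02 M. For HA ⇌ H⁺ + A⁻, Ka = [H⁺][A⁻]/[HA] = [H⁺]² / ([HA]₀ − [H⁺]) = (1.202e-02)² / (0.255 − 1.202e-02) = 5.95e-04.

K_a = 5.95e-04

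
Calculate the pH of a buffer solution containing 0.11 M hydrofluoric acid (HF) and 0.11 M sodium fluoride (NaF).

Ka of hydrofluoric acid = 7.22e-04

pKa = -log(7.22e-04) = 3.14. pH = pKa + log([A⁻]/[HA]) = 3.14 + log(0.11/0.11)

pH = 3.14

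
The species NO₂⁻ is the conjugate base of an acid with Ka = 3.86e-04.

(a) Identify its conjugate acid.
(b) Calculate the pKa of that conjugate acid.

(a) The conjugate acid is formed by adding one H⁺ to NO₂⁻, giving HNO₂. (b) pKa = -log(Ka) = -log(3.86e-04) = 3.41.

Conjugate acid: HNO₂; pK_a = 3.41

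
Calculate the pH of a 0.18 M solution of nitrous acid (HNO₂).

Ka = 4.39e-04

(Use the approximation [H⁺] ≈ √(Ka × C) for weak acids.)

[H⁺] = √(Ka × C) = √(4.39e-04 × 0.18) = 8.8893e-03. pH = -log(8.8893e-03)

pH = 2.05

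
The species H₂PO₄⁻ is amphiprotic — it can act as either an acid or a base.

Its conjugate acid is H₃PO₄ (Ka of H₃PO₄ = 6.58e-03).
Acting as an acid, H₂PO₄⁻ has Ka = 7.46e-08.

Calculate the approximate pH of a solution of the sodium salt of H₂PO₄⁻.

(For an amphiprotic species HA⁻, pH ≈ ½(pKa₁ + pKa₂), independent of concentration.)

pKa₁ = -log(6.58e-03) = 2.18; pKa₂ = -log(7.46e-08) = 7.13. For an amphiprotic species, pH ≈ ½(pKa₁ + pKa₂) = ½(2.18 + 7.13) = 4.65.

pH = 4.65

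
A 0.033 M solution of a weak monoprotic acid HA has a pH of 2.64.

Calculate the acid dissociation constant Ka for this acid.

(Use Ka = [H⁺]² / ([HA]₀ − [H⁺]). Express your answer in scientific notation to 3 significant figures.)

[H⁺] = 10^(−pH) = 10^(−2.64) = 2.291e-03 M. For HA ⇌ H⁺ + A⁻, Ka = [H⁺][A⁻]/[HA] = [H⁺]² / ([HA]₀ − [H⁺]) = (2.291e-03)² / (0.033 − 2.291e-03) = 1.71e-04.

K_a = 1.71e-04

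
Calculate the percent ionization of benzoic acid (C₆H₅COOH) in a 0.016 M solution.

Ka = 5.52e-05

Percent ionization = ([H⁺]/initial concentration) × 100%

Using Ka equilibrium: x² + Ka×x - Ka×C = 0. Solving: [H⁺] = 9.1259e-04. Percent = (9.1259e-04/0.016) × 100

Percent ionization = 5.7%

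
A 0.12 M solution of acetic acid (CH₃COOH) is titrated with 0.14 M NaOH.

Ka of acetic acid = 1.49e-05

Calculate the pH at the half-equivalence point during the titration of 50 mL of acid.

At half-equivalence [HA] = [A⁻], so Henderson-Hasselbalch gives pH = pKa = -log(1.49e-05) = 4.83.

pH = pKa = 4.83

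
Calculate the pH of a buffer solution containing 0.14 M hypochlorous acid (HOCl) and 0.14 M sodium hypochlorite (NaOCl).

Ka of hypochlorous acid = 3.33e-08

pKa = -log(3.33e-08) = 7.48. pH = pKa + log([A⁻]/[HA]) = 7.48 + log(0.14/0.14)

pH = 7.48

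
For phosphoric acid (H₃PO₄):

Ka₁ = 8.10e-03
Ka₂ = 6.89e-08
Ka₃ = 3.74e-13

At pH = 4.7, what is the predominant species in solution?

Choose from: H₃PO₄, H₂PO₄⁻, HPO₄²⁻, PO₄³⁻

pKa₁ = 2.09, pKa₂ = 7.16, pKa₃ = 12.43. For a polyprotic acid the predominant species crosses at each pKa: below pKa_n the protonated form dominates, above it the deprotonated form does. At pH = 4.7, the predominant species is H₂PO₄⁻.

H₂PO₄⁻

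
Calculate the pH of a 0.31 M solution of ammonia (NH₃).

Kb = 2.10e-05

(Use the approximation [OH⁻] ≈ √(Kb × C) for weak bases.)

[OH⁻] = √(Kb × C) = √(2.10e-05 × 0.31) = 2.5515e-03. pOH = 2.59, pH = 14 - pOH

pH = 11.41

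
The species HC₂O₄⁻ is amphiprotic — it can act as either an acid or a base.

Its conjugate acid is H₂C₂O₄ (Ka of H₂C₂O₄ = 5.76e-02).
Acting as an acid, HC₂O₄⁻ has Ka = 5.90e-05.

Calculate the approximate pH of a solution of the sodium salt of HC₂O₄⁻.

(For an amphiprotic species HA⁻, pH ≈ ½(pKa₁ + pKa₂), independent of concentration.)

pKa₁ = -log(5.76e-02) = 1.24; pKa₂ = -log(5.90e-05) = 4.23. For an amphiprotic species, pH ≈ ½(pKa₁ + pKa₂) = ½(1.24 + 4.23) = 2.73.

pH = 2.73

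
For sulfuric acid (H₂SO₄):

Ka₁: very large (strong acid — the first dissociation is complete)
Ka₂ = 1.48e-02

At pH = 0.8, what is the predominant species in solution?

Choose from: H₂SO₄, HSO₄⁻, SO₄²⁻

The first dissociation is complete, so H₂SO₄ itself is never the predominant species in water; pKa₂ = -log(1.48e-02) = 1.83. For a polyprotic acid the predominant species crosses at each pKa: below pKa_n the protonated form dominates, above it the deprotonated form does. At pH = 0.8, the predominant species is HSO₄⁻.

HSO₄⁻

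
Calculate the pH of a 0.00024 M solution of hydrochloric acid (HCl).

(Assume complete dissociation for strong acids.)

[H⁺] = 0.00024 M for strong acid. pH = -log[H⁺] = -log(0.00024)

pH = 3.62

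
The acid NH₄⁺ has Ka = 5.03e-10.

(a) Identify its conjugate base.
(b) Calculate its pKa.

(a) The conjugate base is formed by removing one H⁺ from NH₄⁺, giving NH₃. (b) pKa = -log(Ka) = -log(5.03e-10) = 9.30.

Conjugate base: NH₃; pK_a = 9.30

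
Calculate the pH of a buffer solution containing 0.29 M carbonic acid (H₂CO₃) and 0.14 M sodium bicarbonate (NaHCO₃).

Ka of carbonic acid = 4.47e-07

pKa = -log(4.47e-07) = 6.35. pH = pKa + log([A⁻]/[HA]) = 6.35 + log(0.14/0.29)

pH = 6.03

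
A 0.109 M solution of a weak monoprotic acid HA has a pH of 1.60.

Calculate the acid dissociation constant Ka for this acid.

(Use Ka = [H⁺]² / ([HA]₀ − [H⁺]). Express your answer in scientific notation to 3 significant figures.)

[H⁺] = 10^(−pH) = 10^(−1.60) = 2.512e-02 M. For HA ⇌ H⁺ + A⁻, Ka = [H⁺][A⁻]/[HA] = [H⁺]² / ([HA]₀ − [H⁺]) = (2.512e-02)² / (0.109 − 2.512e-02) = 7.52e-03.

K_a = 7.52e-03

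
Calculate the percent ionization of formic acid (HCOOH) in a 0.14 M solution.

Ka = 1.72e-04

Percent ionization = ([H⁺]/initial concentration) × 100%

Using Ka equilibrium: x² + Ka×x - Ka×C = 0. Solving: [H⁺] = 4.8219e-03. Percent = (4.8219e-03/0.14) × 100

Percent ionization = 3.44%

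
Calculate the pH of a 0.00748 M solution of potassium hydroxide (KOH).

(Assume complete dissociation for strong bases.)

[OH⁻] = 0.00748 M for strong base. pOH = -log[OH⁻] = 2.13, pH = 14 - pOH

pH = 11.87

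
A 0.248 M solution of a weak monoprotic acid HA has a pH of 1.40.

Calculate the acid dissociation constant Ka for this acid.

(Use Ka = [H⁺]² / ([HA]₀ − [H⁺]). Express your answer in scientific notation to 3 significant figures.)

[H⁺] = 10^(−pH) = 10^(−1.40) = 3.981e-02 M. For HA ⇌ H⁺ + A⁻, Ka = [H⁺][A⁻]/[HA] = [H⁺]² / ([HA]₀ − [H⁺]) = (3.981e-02)² / (0.248 − 3.981e-02) = 7.61e-03.

K_a = 7.61e-03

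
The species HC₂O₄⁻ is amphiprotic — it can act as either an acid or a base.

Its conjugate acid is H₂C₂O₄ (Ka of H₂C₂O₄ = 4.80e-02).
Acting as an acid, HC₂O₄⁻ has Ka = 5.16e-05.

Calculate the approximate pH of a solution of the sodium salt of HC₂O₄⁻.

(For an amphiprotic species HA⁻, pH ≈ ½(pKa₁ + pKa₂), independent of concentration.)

pKa₁ = -log(4.80e-02) = 1.32; pKa₂ = -log(5.16e-05) = 4.29. For an amphiprotic species, pH ≈ ½(pKa₁ + pKa₂) = ½(1.32 + 4.29) = 2.80.

pH = 2.80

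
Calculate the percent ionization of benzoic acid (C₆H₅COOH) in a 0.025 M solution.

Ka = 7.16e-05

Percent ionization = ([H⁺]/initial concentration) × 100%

Using Ka equilibrium: x² + Ka×x - Ka×C = 0. Solving: [H⁺] = 1.3026e-03. Percent = (1.3026e-03/0.025) × 100

Percent ionization = 5.21%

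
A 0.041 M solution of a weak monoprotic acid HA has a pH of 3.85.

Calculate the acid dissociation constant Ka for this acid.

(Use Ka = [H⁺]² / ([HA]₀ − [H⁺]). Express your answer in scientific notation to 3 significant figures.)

[H⁺] = 10^(−pH) = 10^(−3.85) = 1.413e-04 M. For HA ⇌ H⁺ + A⁻, Ka = [H⁺][A⁻]/[HA] = [H⁺]² / ([HA]₀ − [H⁺]) = (1.413e-04)² / (0.041 − 1.413e-04) = 4.88e-07.

K_a = 4.88e-07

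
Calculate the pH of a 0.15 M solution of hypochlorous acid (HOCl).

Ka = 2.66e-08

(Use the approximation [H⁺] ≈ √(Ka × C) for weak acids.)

[H⁺] = √(Ka × C) = √(2.66e-08 × 0.15) = 6.3166e-05. pH = -log(6.3166e-05)

pH = 4.20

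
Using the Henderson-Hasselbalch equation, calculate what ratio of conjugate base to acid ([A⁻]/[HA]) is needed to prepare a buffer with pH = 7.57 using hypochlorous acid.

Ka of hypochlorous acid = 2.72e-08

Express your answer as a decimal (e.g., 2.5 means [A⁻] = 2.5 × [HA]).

pKa = -log(2.72e-08) = 7.5654. pH = pKa + log([A⁻]/[HA]), so log([A⁻]/[HA]) = pH − pKa = 7.57 − 7.5654 = 0.0046. [A⁻]/[HA] = 10^(0.0046) = 1.01

[A⁻]/[HA] = 1.01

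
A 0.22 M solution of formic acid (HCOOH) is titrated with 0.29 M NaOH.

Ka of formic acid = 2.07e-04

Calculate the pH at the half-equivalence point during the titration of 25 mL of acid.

At half-equivalence [HA] = [A⁻], so Henderson-Hasselbalch gives pH = pKa = -log(2.07e-04) = 3.68.

pH = pKa = 3.68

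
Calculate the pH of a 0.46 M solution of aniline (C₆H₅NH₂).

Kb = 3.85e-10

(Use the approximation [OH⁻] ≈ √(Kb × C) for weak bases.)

[OH⁻] = √(Kb × C) = √(3.85e-10 × 0.46) = 1.3308e-05. pOH = 4.88, pH = 14 - pOH

pH = 9.12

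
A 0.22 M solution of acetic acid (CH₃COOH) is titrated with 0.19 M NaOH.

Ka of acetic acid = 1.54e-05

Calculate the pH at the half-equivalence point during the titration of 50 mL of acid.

At half-equivalence [HA] = [A⁻], so Henderson-Hasselbalch gives pH = pKa = -log(1.54e-05) = 4.81.

pH = pKa = 4.81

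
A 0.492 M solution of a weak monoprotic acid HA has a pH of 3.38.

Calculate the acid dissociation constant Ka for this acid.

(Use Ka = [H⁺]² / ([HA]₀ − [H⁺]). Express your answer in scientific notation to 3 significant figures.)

[H⁺] = 10^(−pH) = 10^(−3.38) = 4.169e-04 M. For HA ⇌ H⁺ + A⁻, Ka = [H⁺][A⁻]/[HA] = [H⁺]² / ([HA]₀ − [H⁺]) = (4.169e-04)² / (0.492 − 4.169e-04) = 3.54e-07.

K_a = 3.54e-07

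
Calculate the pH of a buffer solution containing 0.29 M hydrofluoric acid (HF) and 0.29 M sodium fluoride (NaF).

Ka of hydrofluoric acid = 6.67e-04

pKa = -log(6.67e-04) = 3.18. pH = pKa + log([A⁻]/[HA]) = 3.18 + log(0.29/0.29)

pH = 3.18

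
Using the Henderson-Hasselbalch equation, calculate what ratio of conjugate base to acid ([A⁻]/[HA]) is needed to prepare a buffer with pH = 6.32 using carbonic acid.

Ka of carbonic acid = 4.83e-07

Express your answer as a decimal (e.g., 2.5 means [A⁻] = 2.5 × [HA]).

pKa = -log(4.83e-07) = 6.3161. pH = pKa + log([A⁻]/[HA]), so log([A⁻]/[HA]) = pH − pKa = 6.32 − 6.3161 = 0.0039. [A⁻]/[HA] = 10^(0.0039) = 1.01

[A⁻]/[HA] = 1.01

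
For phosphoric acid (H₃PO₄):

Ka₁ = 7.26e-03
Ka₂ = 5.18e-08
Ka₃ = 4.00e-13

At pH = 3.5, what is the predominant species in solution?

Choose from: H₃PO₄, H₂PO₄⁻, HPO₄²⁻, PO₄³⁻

pKa₁ = 2.14, pKa₂ = 7.29, pKa₃ = 12.40. For a polyprotic acid the predominant species crosses at each pKa: below pKa_n the protonated form dominates, above it the deprotonated form does. At pH = 3.5, the predominant species is H₂PO₄⁻.

H₂PO₄⁻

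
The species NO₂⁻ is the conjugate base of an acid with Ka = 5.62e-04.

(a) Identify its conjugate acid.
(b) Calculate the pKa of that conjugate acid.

(a) The conjugate acid is formed by adding one H⁺ to NO₂⁻, giving HNO₂. (b) pKa = -log(Ka) = -log(5.62e-04) = 3.25.

Conjugate acid: HNO₂; pK_a = 3.25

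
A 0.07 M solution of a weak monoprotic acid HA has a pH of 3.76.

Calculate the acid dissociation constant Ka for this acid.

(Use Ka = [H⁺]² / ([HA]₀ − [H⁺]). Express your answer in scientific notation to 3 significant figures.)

[H⁺] = 10^(−pH) = 10^(−3.76) = 1.738e-04 M. For HA ⇌ H⁺ + A⁻, Ka = [H⁺][A⁻]/[HA] = [H⁺]² / ([HA]₀ − [H⁺]) = (1.738e-04)² / (0.07 − 1.738e-04) = 4.32e-07.

K_a = 4.32e-07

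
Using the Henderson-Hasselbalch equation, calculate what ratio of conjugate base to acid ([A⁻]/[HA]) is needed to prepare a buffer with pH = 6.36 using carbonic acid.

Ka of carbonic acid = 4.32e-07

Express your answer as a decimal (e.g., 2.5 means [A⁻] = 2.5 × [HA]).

pKa = -log(4.32e-07) = 6.3645. pH = pKa + log([A⁻]/[HA]), so log([A⁻]/[HA]) = pH − pKa = 6.36 − 6.3645 = -0.0045. [A⁻]/[HA] = 10^(-0.0045) = 0.990

[A⁻]/[HA] = 0.990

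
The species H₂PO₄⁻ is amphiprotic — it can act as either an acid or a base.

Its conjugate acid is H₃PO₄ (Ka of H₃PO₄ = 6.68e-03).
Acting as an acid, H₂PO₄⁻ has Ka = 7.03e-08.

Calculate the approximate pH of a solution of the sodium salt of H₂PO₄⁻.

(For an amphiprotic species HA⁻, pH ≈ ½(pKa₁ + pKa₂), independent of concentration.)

pKa₁ = -log(6.68e-03) = 2.18; pKa₂ = -log(7.03e-08) = 7.15. For an amphiprotic species, pH ≈ ½(pKa₁ + pKa₂) = ½(2.18 + 7.15) = 4.66.

pH = 4.66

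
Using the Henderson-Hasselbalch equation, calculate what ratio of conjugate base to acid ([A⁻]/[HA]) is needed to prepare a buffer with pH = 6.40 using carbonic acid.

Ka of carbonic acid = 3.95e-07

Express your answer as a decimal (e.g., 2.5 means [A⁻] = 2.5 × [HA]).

pKa = -log(3.95e-07) = 6.4034. pH = pKa + log([A⁻]/[HA]), so log([A⁻]/[HA]) = pH − pKa = 6.40 − 6.4034 = -0.0034. [A⁻]/[HA] = 10^(-0.0034) = 0.992

[A⁻]/[HA] = 0.992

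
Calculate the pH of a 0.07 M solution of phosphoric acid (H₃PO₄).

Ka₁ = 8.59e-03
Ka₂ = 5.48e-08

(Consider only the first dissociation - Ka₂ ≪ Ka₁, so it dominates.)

First dissociation dominates. From Ka₁ = [H⁺][HA⁻]/[H₂A], x² + Ka₁·x − Ka₁·C = 0 with C = 0.07 M and Ka₁ = 8.59e-03. Solving: [H⁺] = (−Ka₁ + √(Ka₁² + 4·Ka₁·C)) / 2 = 2.0600e-02 M. pH = -log(2.0600e-02) = 1.69.

pH = 1.69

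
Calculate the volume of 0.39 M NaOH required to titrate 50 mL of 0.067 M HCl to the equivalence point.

At equivalence: moles acid = moles base. moles HCl = 0.067 × 50/1000 = 0.00335 mol. V_base = moles / 0.39 × 1000 = 8.6 mL.

V_{base} = 8.6 mL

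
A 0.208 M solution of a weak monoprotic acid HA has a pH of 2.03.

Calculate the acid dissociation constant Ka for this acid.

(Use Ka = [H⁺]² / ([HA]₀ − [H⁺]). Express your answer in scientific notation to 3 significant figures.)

[H⁺] = 10^(−pH) = 10^(−2.03) = 9.333e-03 M. For HA ⇌ H⁺ + A⁻, Ka = [H⁺][A⁻]/[HA] = [H⁺]² / ([HA]₀ − [H⁺]) = (9.333e-03)² / (0.208 − 9.333e-03) = 4.38e-04.

K_a = 4.38e-04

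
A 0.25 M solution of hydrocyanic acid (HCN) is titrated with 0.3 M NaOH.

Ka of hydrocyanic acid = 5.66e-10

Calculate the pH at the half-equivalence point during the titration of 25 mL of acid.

At half-equivalence [HA] = [A⁻], so Henderson-Hasselbalch gives pH = pKa = -log(5.66e-10) = 9.25.

pH = pKa = 9.25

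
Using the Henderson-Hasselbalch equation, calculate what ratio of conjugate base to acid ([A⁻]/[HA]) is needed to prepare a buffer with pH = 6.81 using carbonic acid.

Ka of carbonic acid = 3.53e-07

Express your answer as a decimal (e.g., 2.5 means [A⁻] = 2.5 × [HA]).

pKa = -log(3.53e-07) = 6.4522. pH = pKa + log([A⁻]/[HA]), so log([A⁻]/[HA]) = pH − pKa = 6.81 − 6.4522 = 0.3578. [A⁻]/[HA] = 10^(0.3578) = 2.28

[A⁻]/[HA] = 2.28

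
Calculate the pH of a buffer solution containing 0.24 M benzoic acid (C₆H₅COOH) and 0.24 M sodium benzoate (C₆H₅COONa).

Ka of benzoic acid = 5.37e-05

pKa = -log(5.37e-05) = 4.27. pH = pKa + log([A⁻]/[HA]) = 4.27 + log(0.24/0.24)

pH = 4.27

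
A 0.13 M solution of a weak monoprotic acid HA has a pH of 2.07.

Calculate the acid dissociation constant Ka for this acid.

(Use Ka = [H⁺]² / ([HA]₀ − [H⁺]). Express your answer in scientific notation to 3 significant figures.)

[H⁺] = 10^(−pH) = 10^(−2.07) = 8.511e-03 M. For HA ⇌ H⁺ + A⁻, Ka = [H⁺][A⁻]/[HA] = [H⁺]² / ([HA]₀ − [H⁺]) = (8.511e-03)² / (0.13 − 8.511e-03) = 5.96e-04.

K_a = 5.96e-04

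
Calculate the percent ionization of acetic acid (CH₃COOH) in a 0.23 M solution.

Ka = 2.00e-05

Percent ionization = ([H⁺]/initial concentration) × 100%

Using Ka equilibrium: x² + Ka×x - Ka×C = 0. Solving: [H⁺] = 2.1348e-03. Percent = (2.1348e-03/0.23) × 100

Percent ionization = 0.928%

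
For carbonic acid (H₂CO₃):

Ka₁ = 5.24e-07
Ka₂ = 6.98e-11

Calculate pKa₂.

pKa₂ = -log(Ka₂) = -log(6.98e-11) = 10.16.

pK_{a2} = 10.16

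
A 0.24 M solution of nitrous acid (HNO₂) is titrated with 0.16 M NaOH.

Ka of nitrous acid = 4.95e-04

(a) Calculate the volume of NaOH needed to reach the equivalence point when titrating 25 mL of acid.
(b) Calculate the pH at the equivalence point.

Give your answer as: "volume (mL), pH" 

moles acid = 0.24 × 25/1000 = 0.006 mol; V_base = moles/0.16 × 1000 = 37.5 mL. At equivalence only the conjugate base is present: [A⁻] = 0.006/0.062 = 9.6000e-02 M. Kb = Kw/Ka = 2.02e-11; [OH⁻] = √(Kb × [A⁻]) = 1.3926e-06; pOH = 5.86; pH = 14 - pOH = 8.14.

V = 37.5 mL, pH = 8.14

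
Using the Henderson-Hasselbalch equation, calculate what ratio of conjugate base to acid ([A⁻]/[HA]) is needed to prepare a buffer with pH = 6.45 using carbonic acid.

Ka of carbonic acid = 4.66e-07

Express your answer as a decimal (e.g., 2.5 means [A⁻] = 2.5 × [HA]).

pKa = -log(4.66e-07) = 6.3316. pH = pKa + log([A⁻]/[HA]), so log([A⁻]/[HA]) = pH − pKa = 6.45 − 6.3316 = 0.1184. [A⁻]/[HA] = 10^(0.1184) = 1.31

[A⁻]/[HA] = 1.31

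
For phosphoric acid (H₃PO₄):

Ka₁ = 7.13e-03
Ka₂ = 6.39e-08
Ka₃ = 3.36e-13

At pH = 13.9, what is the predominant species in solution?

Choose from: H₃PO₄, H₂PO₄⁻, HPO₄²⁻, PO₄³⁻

pKa₁ = 2.15, pKa₂ = 7.19, pKa₃ = 12.47. For a polyprotic acid the predominant species crosses at each pKa: below pKa_n the protonated form dominates, above it the deprotonated form does. At pH = 13.9, the predominant species is PO₄³⁻.

PO₄³⁻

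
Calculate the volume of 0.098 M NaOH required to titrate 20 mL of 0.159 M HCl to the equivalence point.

At equivalence: moles acid = moles base. moles HCl = 0.159 × 20/1000 = 0.00318 mol. V_base = moles / 0.098 × 1000 = 32.4 mL.

V_{base} = 32.4 mL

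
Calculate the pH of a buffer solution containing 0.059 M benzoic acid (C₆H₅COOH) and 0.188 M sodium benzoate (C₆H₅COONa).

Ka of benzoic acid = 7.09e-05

pKa = -log(7.09e-05) = 4.15. pH = pKa + log([A⁻]/[HA]) = 4.15 + log(0.188/0.059)

pH = 4.65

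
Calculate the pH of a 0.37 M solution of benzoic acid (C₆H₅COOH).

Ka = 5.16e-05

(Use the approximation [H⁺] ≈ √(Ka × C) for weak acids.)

[H⁺] = √(Ka × C) = √(5.16e-05 × 0.37) = 4.3694e-03. pH = -log(4.3694e-03)

pH = 2.36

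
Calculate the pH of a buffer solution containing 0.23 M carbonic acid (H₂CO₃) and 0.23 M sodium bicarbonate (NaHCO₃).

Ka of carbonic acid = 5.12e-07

pKa = -log(5.12e-07) = 6.29. pH = pKa + log([A⁻]/[HA]) = 6.29 + log(0.23/0.23)

pH = 6.29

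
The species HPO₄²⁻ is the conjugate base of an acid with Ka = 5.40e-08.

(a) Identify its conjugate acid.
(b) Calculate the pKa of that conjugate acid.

(a) The conjugate acid is formed by adding one H⁺ to HPO₄²⁻, giving H₂PO₄⁻. (b) pKa = -log(Ka) = -log(5.40e-08) = 7.27.

Conjugate acid: H₂PO₄⁻; pK_a = 7.27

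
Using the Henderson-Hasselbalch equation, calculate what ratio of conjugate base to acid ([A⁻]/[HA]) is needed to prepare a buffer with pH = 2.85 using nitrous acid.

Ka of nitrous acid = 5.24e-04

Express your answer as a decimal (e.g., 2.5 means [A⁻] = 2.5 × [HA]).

pKa = -log(5.24e-04) = 3.2807. pH = pKa + log([A⁻]/[HA]), so log([A⁻]/[HA]) = pH − pKa = 2.85 − 3.2807 = -0.4307. [A⁻]/[HA] = 10^(-0.4307) = 0.371

[A⁻]/[HA] = 0.371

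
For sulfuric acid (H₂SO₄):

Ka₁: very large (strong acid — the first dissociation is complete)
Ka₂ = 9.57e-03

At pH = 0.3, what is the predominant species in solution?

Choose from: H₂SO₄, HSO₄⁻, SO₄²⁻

The first dissociation is complete, so H₂SO₄ itself is never the predominant species in water; pKa₂ = -log(9.57e-03) = 2.02. For a polyprotic acid the predominant species crosses at each pKa: below pKa_n the protonated form dominates, above it the deprotonated form does. At pH = 0.3, the predominant species is HSO₄⁻.

HSO₄⁻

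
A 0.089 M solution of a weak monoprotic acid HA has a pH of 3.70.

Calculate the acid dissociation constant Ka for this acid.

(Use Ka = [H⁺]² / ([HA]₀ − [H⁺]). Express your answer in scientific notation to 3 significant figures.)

[H⁺] = 10^(−pH) = 10^(−3.70) = 1.995e-04 M. For HA ⇌ H⁺ + A⁻, Ka = [H⁺][A⁻]/[HA] = [H⁺]² / ([HA]₀ − [H⁺]) = (1.995e-04)² / (0.089 − 1.995e-04) = 4.48e-07.

K_a = 4.48e-07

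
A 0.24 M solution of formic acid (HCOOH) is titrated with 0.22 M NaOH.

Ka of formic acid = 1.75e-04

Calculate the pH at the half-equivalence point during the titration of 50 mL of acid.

At half-equivalence [HA] = [A⁻], so Henderson-Hasselbalch gives pH = pKa = -log(1.75e-04) = 3.76.

pH = pKa = 3.76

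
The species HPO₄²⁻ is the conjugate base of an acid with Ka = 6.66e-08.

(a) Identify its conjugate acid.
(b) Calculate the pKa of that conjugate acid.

(a) The conjugate acid is formed by adding one H⁺ to HPO₄²⁻, giving H₂PO₄⁻. (b) pKa = -log(Ka) = -log(6.66e-08) = 7.18.

Conjugate acid: H₂PO₄⁻; pK_a = 7.18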